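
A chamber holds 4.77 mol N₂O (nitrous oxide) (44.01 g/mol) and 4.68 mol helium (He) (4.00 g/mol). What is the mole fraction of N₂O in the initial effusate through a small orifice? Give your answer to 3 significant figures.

The effusion rate of species i is ∝ p_i/√M_i ∝ n_i/√M_i.
Mole fraction of N₂O in the effusate = (n_N₂O/√M_N₂O) / (n_N₂O/√M_N₂O + n_He/√M_He)
= (4.77/√44.01) / (4.77/√44.01 + 4.68/√4.00) = 0.7190/(0.7190 + 2.340) = 0.235.

0.235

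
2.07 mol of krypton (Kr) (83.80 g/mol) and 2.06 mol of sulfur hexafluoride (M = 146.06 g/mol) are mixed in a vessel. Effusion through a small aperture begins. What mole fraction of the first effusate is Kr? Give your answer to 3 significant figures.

Each component's effusion rate ∝ (its partial pressure)·(1/√M) ∝ n_i/√M_i.
Mole fraction of Kr in the effusate = (n_Kr/√M_Kr) / (n_Kr/√M_Kr + n_SF₆/√M_SF₆)
= (2.07/√83.80) / (2.07/√83.80 + 2.06/√146.06) = 0.2261/(0.2261 + 0.1705) = 0.570.

0.570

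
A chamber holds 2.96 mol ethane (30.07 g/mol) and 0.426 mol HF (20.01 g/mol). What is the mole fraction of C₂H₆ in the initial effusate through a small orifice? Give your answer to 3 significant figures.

0.850

Rate_i ∝ x_i/√M_i (Graham's law weighted by mole fraction), so the effusate composition follows n_i/√M_i.
Mole fraction of C₂H₆ in the effusate = (n_C₂H₆/√M_C₂H₆) / (n_C₂H₆/√M_C₂H₆ + n_HF/√M_HF)
= (2.96/√30.07) / (2.96/√30.07 + 0.426/√20.01) = 0.5398/(0.5398 + 0.09523) = 0.850.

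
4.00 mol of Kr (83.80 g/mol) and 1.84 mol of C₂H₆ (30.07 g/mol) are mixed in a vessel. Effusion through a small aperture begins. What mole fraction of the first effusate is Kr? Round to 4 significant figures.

Effusion rate of each component ∝ n_i/√M_i (partial pressure × 1/√M).
So x_Kr in the escaping gas = (n_Kr/√M_Kr) / Σ(n_i/√M_i)
= (4.00/√83.80) / (4.00/√83.80 + 1.84/√30.07) = 0.4370/(0.4370 + 0.3355) = 0.5656.

0.5656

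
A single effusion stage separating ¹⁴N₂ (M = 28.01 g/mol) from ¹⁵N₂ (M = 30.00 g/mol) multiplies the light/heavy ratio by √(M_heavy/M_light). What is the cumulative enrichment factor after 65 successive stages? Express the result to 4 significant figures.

9.306

Overall factor = α^65 with α = √(30.00/28.01), i.e. (30.00/28.01)^(65/2).
= 1.07105^(65/2) = 9.306.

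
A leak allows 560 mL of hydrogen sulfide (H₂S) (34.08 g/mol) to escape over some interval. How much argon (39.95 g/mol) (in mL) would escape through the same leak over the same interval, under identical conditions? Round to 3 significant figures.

517 mL

Since effusion rate ∝ 1/√M, rate_Ar/rate_H₂S = √(M_H₂S/M_Ar) = √(34.08/39.95) = √0.8531 = 0.9236.
So the volume for Ar is 560 × 0.9236 = 517 mL.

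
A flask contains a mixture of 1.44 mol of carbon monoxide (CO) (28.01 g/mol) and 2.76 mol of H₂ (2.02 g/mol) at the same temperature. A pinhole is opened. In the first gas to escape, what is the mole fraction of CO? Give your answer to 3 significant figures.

0.123

Each component's effusion rate ∝ (its partial pressure)·(1/√M) ∝ n_i/√M_i.
So x_CO in the escaping gas = (n_CO/√M_CO) / Σ(n_i/√M_i)
= (1.44/√28.01) / (1.44/√28.01 + 2.76/√2.02) = 0.2721/(0.2721 + 1.942) = 0.123.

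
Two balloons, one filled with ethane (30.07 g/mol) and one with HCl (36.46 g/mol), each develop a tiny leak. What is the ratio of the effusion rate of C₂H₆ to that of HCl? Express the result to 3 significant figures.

1.10

By Graham's law, rate_C₂H₆/rate_HCl = √(M_HCl/M_C₂H₆) = √(36.46/30.07) = √1.213 = 1.10.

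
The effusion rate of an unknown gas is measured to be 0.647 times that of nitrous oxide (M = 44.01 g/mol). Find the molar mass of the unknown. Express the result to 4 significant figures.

Since effusion rate ∝ 1/√M, rate_X/rate_N₂O = √(M_N₂O/M_X).
0.647 = √(44.01/M_X)
M_X = 44.01 / 0.647² = 44.01 / 0.4186 = 105.1 g/mol

105.1 g/mol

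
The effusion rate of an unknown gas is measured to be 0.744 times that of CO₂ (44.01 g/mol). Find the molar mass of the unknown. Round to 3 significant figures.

79.5 g/mol

From Graham's law, rate_X/rate_CO₂ = √(M_CO₂/M_X).
0.744 = √(44.01/M_X)
M_X = 44.01 / 0.744² = 44.01 / 0.5535 = 79.5 g/mol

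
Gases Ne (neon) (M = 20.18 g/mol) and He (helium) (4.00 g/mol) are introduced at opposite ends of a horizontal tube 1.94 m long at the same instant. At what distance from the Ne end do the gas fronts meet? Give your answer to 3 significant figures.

0.598 m

Graham's law gives d_Ne/d_He = rate_Ne/rate_He = √(M_He/M_Ne) = √(4.00/20.18) = 0.4452.
With d_Ne + d_He = 1.94 m, d_He = 1.94/(1 + 0.4452) = 1.342 m.
d_Ne = 1.94 − 1.342 = 0.598 m.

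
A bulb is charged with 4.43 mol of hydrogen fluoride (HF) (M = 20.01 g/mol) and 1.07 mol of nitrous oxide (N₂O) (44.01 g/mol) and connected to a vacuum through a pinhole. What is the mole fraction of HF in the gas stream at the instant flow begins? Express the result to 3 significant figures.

0.860

Effusion rate of each component ∝ n_i/√M_i (partial pressure × 1/√M).
So x_HF in the escaping gas = (n_HF/√M_HF) / Σ(n_i/√M_i)
= (4.43/√20.01) / (4.43/√20.01 + 1.07/√44.01) = 0.9903/(0.9903 + 0.1613) = 0.860.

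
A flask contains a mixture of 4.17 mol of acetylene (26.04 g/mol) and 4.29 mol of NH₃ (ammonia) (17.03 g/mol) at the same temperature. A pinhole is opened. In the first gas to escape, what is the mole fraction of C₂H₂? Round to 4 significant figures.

Rate_i ∝ x_i/√M_i (Graham's law weighted by mole fraction), so the effusate composition follows n_i/√M_i.
So x_C₂H₂ in the escaping gas = (n_C₂H₂/√M_C₂H₂) / Σ(n_i/√M_i)
= (4.17/√26.04) / (4.17/√26.04 + 4.29/√17.03) = 0.8172/(0.8172 + 1.040) = 0.4401.

0.4401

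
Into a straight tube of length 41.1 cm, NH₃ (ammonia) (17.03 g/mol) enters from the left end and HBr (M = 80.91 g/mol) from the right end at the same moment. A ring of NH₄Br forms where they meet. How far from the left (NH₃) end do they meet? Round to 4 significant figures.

28.17 cm

Graham's law gives d_NH₃/d_HBr = rate_NH₃/rate_HBr = √(M_HBr/M_NH₃) = √(80.91/17.03) = 2.180.
With d_NH₃ + d_HBr = 41.1 cm, d_HBr = 41.1/(1 + 2.180) = 12.93 cm.
d_NH₃ = 41.1 − 12.93 = 28.17 cm.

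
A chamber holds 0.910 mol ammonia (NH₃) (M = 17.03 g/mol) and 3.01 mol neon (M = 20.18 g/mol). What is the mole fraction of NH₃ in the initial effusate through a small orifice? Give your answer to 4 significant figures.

Each component's effusion rate ∝ (its partial pressure)·(1/√M) ∝ n_i/√M_i.
Mole fraction of NH₃ in the effusate = (n_NH₃/√M_NH₃) / (n_NH₃/√M_NH₃ + n_Ne/√M_Ne)
= (0.910/√17.03) / (0.910/√17.03 + 3.01/√20.18) = 0.2205/(0.2205 + 0.6700) = 0.2476.

0.2476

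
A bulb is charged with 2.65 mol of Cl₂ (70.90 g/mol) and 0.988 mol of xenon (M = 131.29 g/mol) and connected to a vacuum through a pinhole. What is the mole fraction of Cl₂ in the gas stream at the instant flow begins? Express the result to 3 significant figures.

0.785

Effusion rate of each component ∝ n_i/√M_i (partial pressure × 1/√M).
x_Cl₂(eff) = (n_Cl₂/√M_Cl₂) / (n_Cl₂/√M_Cl₂ + n_Xe/√M_Xe)
= (2.65/√70.90) / (2.65/√70.90 + 0.988/√131.29) = 0.3147/(0.3147 + 0.08623) = 0.785.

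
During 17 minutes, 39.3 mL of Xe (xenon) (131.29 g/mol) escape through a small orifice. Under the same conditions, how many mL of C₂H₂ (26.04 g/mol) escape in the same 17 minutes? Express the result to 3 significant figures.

88.2 mL

Since effusion rate ∝ 1/√M, rate_C₂H₂/rate_Xe = √(M_Xe/M_C₂H₂) = √(131.29/26.04) = √5.042 = 2.245.
So the volume for C₂H₂ is 39.3 × 2.245 = 88.2 mL.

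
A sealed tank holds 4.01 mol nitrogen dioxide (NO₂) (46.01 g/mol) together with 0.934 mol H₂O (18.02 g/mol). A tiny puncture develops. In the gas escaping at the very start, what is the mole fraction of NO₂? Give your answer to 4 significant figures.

The effusion rate of species i is ∝ p_i/√M_i ∝ n_i/√M_i.
So x_NO₂ in the escaping gas = (n_NO₂/√M_NO₂) / Σ(n_i/√M_i)
= (4.01/√46.01) / (4.01/√46.01 + 0.934/√18.02) = 0.5912/(0.5912 + 0.2200) = 0.7288.

0.7288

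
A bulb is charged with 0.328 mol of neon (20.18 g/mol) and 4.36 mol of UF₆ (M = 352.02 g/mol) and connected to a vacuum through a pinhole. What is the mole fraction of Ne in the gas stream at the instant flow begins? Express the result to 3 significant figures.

0.239

Rate_i ∝ x_i/√M_i (Graham's law weighted by mole fraction), so the effusate composition follows n_i/√M_i.
Mole fraction of Ne in the effusate = (n_Ne/√M_Ne) / (n_Ne/√M_Ne + n_UF₆/√M_UF₆)
= (0.328/√20.18) / (0.328/√20.18 + 4.36/√352.02) = 0.07302/(0.07302 + 0.2324) = 0.239.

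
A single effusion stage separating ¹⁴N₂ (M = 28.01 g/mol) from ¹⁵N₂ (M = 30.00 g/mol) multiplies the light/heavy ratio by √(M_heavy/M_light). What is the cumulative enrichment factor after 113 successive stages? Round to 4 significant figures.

48.32

The single-stage factor is √(M_heavy/M_light), so 113 stages give [√(30.00/28.01)]^113 = (30.00/28.01)^(113/2).
= 1.07105^(113/2) = 48.32.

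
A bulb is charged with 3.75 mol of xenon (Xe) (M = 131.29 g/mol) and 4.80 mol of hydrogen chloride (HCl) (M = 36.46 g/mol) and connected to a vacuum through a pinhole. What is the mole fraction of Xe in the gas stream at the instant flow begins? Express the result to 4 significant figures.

The effusion rate of species i is ∝ p_i/√M_i ∝ n_i/√M_i.
x_Xe(eff) = (n_Xe/√M_Xe) / (n_Xe/√M_Xe + n_HCl/√M_HCl)
= (3.75/√131.29) / (3.75/√131.29 + 4.80/√36.46) = 0.3273/(0.3273 + 0.7949) = 0.2916.

0.2916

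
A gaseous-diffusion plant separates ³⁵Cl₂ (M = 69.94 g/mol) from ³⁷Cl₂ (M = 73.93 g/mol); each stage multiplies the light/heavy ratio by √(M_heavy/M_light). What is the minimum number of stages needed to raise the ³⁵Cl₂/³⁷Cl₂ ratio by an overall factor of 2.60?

Single-stage factor α = √(73.93/69.94), so ln α = ½ ln(1.05705) = 0.02774.
Need α^N ≥ 2.60 ⇒ N ≥ ln(2.60) / ln α = 0.9555 / 0.02774 = 34.44.
Rounding up, N = 35 stages.

35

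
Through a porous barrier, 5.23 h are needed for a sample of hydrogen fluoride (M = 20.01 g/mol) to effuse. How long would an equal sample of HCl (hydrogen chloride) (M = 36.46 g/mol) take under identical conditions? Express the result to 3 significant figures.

7.06 h

Using Graham's law: t_HCl/t_HF = √(M_HCl/M_HF) = √(36.46/20.01) = √1.822 = 1.350.
So the time for HCl is 5.23 × 1.350 = 7.06 h.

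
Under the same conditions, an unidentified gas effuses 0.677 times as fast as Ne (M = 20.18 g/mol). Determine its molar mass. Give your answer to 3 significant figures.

44.0 g/mol

From Graham's law, rate_X/rate_Ne = √(M_Ne/M_X).
0.677 = √(20.18/M_X)
M_X = 20.18 / 0.677² = 20.18 / 0.4583 = 44.0 g/mol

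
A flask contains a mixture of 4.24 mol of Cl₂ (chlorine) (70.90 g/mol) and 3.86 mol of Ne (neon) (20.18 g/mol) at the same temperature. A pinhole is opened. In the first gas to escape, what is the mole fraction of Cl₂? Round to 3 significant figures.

0.369

Each component's effusion rate ∝ (its partial pressure)·(1/√M) ∝ n_i/√M_i.
x_Cl₂(eff) = (n_Cl₂/√M_Cl₂) / (n_Cl₂/√M_Cl₂ + n_Ne/√M_Ne)
= (4.24/√70.90) / (4.24/√70.90 + 3.86/√20.18) = 0.5036/(0.5036 + 0.8593) = 0.369.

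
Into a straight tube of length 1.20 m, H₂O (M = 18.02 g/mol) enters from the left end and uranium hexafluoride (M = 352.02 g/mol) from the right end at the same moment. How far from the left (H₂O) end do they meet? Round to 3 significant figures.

The fronts meet when d_H₂O + d_UF₆ = L with d_H₂O/d_UF₆ = √(M_UF₆/M_H₂O) (Graham's law). Here √(M_UF₆/M_H₂O) = √(352.02/18.02) = 4.420.
With d_H₂O + d_UF₆ = 1.20 m, d_UF₆ = 1.20/(1 + 4.420) = 0.2214 m.
d_H₂O = 1.20 − 0.2214 = 0.979 m.

0.979 m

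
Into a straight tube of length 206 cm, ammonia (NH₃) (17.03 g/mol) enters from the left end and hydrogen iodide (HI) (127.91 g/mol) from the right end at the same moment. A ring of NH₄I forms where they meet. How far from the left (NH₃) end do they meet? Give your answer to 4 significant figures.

In equal time, each gas travels a distance ∝ its rate ∝ 1/√M, so d_NH₃/d_HI = √(M_HI/M_NH₃) = √(127.91/17.03) = 2.741.
With d_NH₃ + d_HI = 206 cm, d_HI = 206/(1 + 2.741) = 55.07 cm.
d_NH₃ = 206 − 55.07 = 150.9 cm.

150.9 cm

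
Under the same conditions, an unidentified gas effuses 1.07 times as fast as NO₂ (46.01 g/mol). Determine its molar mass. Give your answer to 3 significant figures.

From Graham's law, rate_X/rate_NO₂ = √(M_NO₂/M_X).
1.07 = √(46.01/M_X)
M_X = 46.01 / 1.07² = 46.01 / 1.145 = 40.2 g/mol

40.2 g/mol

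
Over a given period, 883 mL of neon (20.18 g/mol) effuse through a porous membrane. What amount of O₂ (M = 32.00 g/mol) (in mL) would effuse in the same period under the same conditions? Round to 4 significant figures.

701.2 mL

Using Graham's law: rate_O₂/rate_Ne = √(M_Ne/M_O₂) = √(20.18/32.00) = √0.6306 = 0.7941.
So the volume for O₂ is 883 × 0.7941 = 701.2 mL.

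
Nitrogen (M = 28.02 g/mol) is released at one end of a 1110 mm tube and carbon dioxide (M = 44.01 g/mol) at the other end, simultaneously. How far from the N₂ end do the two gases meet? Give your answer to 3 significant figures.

In equal time, each gas travels a distance ∝ its rate ∝ 1/√M, so d_N₂/d_CO₂ = √(M_CO₂/M_N₂) = √(44.01/28.02) = 1.253.
With d_N₂ + d_CO₂ = 1110 mm, d_CO₂ = 1110/(1 + 1.253) = 492.6 mm.
d_N₂ = 1110 − 492.6 = 617 mm.

617 mm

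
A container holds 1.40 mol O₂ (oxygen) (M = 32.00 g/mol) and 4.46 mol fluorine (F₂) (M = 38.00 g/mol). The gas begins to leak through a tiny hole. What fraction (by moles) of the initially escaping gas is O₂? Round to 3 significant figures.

0.255

Effusion rate of each component ∝ n_i/√M_i (partial pressure × 1/√M).
So x_O₂ in the escaping gas = (n_O₂/√M_O₂) / Σ(n_i/√M_i)
= (1.40/√32.00) / (1.40/√32.00 + 4.46/√38.00) = 0.2475/(0.2475 + 0.7235) = 0.255.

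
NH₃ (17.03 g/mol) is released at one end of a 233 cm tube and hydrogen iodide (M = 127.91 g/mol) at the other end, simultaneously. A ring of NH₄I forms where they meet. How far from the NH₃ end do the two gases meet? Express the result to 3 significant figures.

Graham's law gives d_NH₃/d_HI = rate_NH₃/rate_HI = √(M_HI/M_NH₃) = √(127.91/17.03) = 2.741.
With d_NH₃ + d_HI = 233 cm, d_HI = 233/(1 + 2.741) = 62.29 cm.
d_NH₃ = 233 − 62.29 = 171 cm.

171 cm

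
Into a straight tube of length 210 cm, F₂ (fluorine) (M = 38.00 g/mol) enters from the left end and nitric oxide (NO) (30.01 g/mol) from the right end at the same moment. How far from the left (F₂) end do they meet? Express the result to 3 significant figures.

The fronts meet when d_F₂ + d_NO = L with d_F₂/d_NO = √(M_NO/M_F₂) (Graham's law). Here √(M_NO/M_F₂) = √(30.01/38.00) = 0.8887.
With d_F₂ + d_NO = 210 cm, d_NO = 210/(1 + 0.8887) = 111.2 cm.
d_F₂ = 210 − 111.2 = 98.8 cm.

98.8 cm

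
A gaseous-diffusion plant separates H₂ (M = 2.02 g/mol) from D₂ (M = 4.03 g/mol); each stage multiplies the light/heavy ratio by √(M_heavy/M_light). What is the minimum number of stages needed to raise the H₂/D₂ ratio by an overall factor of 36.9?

11

With α = √(4.03/2.02) per stage, ln α = ½ ln(1.99505) = 0.3453.
Need α^N ≥ 36.9 ⇒ N ≥ ln(36.9) / ln α = 3.608 / 0.3453 = 10.45.
So at least 11 stages are needed.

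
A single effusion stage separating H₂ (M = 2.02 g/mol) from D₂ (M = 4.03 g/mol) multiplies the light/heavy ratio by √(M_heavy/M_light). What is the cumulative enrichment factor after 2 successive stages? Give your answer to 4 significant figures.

1.995

The single-stage factor is √(M_heavy/M_light), so 2 stages give [√(4.03/2.02)]^2 = (4.03/2.02)^(2/2).
= 1.99505^1 = 1.995.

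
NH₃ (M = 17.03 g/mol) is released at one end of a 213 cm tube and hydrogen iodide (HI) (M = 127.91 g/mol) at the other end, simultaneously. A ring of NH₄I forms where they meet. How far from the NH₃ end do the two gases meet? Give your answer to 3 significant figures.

156 cm

The fronts meet when d_NH₃ + d_HI = L with d_NH₃/d_HI = √(M_HI/M_NH₃) (Graham's law). Here √(M_HI/M_NH₃) = √(127.91/17.03) = 2.741.
With d_NH₃ + d_HI = 213 cm, d_HI = 213/(1 + 2.741) = 56.94 cm.
d_NH₃ = 213 − 56.94 = 156 cm.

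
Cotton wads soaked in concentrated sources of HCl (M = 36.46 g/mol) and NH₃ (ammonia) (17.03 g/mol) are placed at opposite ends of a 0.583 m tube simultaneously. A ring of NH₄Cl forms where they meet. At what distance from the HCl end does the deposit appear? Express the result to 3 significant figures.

Distances travelled in equal time are proportional to diffusion rates, so d_HCl/d_NH₃ = √(M_NH₃/M_HCl) = √(17.03/36.46) = 0.6834.
With d_HCl + d_NH₃ = 0.583 m, d_NH₃ = 0.583/(1 + 0.6834) = 0.3463 m.
d_HCl = 0.583 − 0.3463 = 0.237 m.

0.237 m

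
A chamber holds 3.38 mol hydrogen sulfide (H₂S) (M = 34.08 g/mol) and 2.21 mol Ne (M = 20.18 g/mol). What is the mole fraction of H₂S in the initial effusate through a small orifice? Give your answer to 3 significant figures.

0.541

Each component's effusion rate ∝ (its partial pressure)·(1/√M) ∝ n_i/√M_i.
So x_H₂S in the escaping gas = (n_H₂S/√M_H₂S) / Σ(n_i/√M_i)
= (3.38/√34.08) / (3.38/√34.08 + 2.21/√20.18) = 0.5790/(0.5790 + 0.4920) = 0.541.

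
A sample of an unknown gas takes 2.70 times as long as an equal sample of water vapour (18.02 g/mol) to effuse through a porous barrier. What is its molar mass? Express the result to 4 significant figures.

131.4 g/mol

By Graham's law, t_X/t_H₂O = √(M_X/M_H₂O).
2.70 = √(M_X/18.02)
M_X = 18.02 × 2.70² = 18.02 × 7.290 = 131.4 g/mol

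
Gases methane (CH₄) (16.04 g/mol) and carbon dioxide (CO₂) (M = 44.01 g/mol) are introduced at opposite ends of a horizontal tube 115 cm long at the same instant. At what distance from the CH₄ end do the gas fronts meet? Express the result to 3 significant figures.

71.7 cm

The fronts meet when d_CH₄ + d_CO₂ = L with d_CH₄/d_CO₂ = √(M_CO₂/M_CH₄) (Graham's law). Here √(M_CO₂/M_CH₄) = √(44.01/16.04) = 1.656.
With d_CH₄ + d_CO₂ = 115 cm, d_CO₂ = 115/(1 + 1.656) = 43.29 cm.
d_CH₄ = 115 − 43.29 = 71.7 cm.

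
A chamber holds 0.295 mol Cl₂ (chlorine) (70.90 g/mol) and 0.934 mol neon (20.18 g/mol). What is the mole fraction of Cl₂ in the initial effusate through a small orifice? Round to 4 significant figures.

Effusion rate of each component ∝ n_i/√M_i (partial pressure × 1/√M).
Mole fraction of Cl₂ in the effusate = (n_Cl₂/√M_Cl₂) / (n_Cl₂/√M_Cl₂ + n_Ne/√M_Ne)
= (0.295/√70.90) / (0.295/√70.90 + 0.934/√20.18) = 0.03503/(0.03503 + 0.2079) = 0.1442.

0.1442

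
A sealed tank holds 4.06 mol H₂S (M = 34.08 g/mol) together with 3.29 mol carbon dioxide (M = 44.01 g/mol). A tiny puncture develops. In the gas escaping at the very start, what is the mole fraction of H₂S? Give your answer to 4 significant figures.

The effusion rate of species i is ∝ p_i/√M_i ∝ n_i/√M_i.
So x_H₂S in the escaping gas = (n_H₂S/√M_H₂S) / Σ(n_i/√M_i)
= (4.06/√34.08) / (4.06/√34.08 + 3.29/√44.01) = 0.6955/(0.6955 + 0.4959) = 0.5837.

0.5837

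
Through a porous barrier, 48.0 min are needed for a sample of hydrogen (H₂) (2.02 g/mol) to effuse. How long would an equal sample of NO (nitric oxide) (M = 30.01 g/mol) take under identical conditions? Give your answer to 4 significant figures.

Using Graham's law: t_NO/t_H₂ = √(M_NO/M_H₂) = √(30.01/2.02) = √14.86 = 3.854.
So the time for NO is 48.0 × 3.854 = 185.0 min.

185.0 min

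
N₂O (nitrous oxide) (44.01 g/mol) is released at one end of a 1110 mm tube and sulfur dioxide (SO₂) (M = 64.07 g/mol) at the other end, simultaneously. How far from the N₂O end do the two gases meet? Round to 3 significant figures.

Distances travelled in equal time are proportional to diffusion rates, so d_N₂O/d_SO₂ = √(M_SO₂/M_N₂O) = √(64.07/44.01) = 1.207.
With d_N₂O + d_SO₂ = 1110 mm, d_SO₂ = 1110/(1 + 1.207) = 503.0 mm.
d_N₂O = 1110 − 503.0 = 607 mm.

607 mm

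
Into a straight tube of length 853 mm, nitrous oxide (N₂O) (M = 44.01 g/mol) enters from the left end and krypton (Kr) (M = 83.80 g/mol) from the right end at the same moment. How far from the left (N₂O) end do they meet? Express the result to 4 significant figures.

The fronts meet when d_N₂O + d_Kr = L with d_N₂O/d_Kr = √(M_Kr/M_N₂O) (Graham's law). Here √(M_Kr/M_N₂O) = √(83.80/44.01) = 1.380.
With d_N₂O + d_Kr = 853 mm, d_Kr = 853/(1 + 1.380) = 358.4 mm.
d_N₂O = 853 − 358.4 = 494.6 mm.

494.6 mm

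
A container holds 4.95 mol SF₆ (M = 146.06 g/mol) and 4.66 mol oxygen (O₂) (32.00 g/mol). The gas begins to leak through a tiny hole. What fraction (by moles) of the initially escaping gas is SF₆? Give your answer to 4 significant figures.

0.3321

Rate_i ∝ x_i/√M_i (Graham's law weighted by mole fraction), so the effusate composition follows n_i/√M_i.
Mole fraction of SF₆ in the effusate = (n_SF₆/√M_SF₆) / (n_SF₆/√M_SF₆ + n_O₂/√M_O₂)
= (4.95/√146.06) / (4.95/√146.06 + 4.66/√32.00) = 0.4096/(0.4096 + 0.8238) = 0.3321.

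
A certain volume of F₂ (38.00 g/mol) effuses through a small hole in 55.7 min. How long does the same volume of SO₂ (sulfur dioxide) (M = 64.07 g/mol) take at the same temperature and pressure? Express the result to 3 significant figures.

Graham's law gives t_SO₂/t_F₂ = √(M_SO₂/M_F₂) = √(64.07/38.00) = √1.686 = 1.298.
So the time for SO₂ is 55.7 × 1.298 = 72.3 min.

72.3 min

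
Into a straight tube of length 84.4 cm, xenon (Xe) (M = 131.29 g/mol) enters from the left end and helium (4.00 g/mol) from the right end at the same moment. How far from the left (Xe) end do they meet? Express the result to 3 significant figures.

The fronts meet when d_Xe + d_He = L with d_Xe/d_He = √(M_He/M_Xe) (Graham's law). Here √(M_He/M_Xe) = √(4.00/131.29) = 0.1745.
With d_Xe + d_He = 84.4 cm, d_He = 84.4/(1 + 0.1745) = 71.86 cm.
d_Xe = 84.4 − 71.86 = 12.5 cm.

12.5 cm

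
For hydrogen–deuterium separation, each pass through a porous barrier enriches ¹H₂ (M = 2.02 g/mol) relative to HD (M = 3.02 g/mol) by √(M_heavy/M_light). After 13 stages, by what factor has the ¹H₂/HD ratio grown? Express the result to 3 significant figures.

13.7

Overall factor = α^13 with α = √(3.02/2.02), i.e. (3.02/2.02)^(13/2).
= 1.49505^(13/2) = 13.7.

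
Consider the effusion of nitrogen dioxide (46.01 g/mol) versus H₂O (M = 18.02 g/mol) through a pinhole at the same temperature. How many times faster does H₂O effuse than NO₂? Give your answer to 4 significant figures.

Since effusion rate ∝ 1/√M, rate_H₂O/rate_NO₂ = √(M_NO₂/M_H₂O) = √(46.01/18.02) = √2.553 = 1.598.

1.598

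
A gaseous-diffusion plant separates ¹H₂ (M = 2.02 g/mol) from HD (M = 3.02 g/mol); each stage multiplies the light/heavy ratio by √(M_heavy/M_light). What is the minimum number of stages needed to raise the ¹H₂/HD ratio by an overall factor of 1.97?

4

Single-stage factor α = √(3.02/2.02), so ln α = ½ ln(1.49505) = 0.2011.
Need α^N ≥ 1.97 ⇒ N ≥ ln(1.97) / ln α = 0.6780 / 0.2011 = 3.37.
So at least 4 stages are needed.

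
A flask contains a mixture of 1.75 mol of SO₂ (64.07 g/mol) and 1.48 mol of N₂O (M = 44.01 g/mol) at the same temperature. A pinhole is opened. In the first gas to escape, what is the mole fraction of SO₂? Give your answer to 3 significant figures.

Each component's effusion rate ∝ (its partial pressure)·(1/√M) ∝ n_i/√M_i.
Mole fraction of SO₂ in the effusate = (n_SO₂/√M_SO₂) / (n_SO₂/√M_SO₂ + n_N₂O/√M_N₂O)
= (1.75/√64.07) / (1.75/√64.07 + 1.48/√44.01) = 0.2186/(0.2186 + 0.2231) = 0.495.

0.495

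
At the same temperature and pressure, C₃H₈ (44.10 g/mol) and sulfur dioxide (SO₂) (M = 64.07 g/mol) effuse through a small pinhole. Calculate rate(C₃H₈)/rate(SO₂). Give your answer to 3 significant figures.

1.21

Graham's law gives rate_C₃H₈/rate_SO₂ = √(M_SO₂/M_C₃H₈) = √(64.07/44.10) = √1.453 = 1.21.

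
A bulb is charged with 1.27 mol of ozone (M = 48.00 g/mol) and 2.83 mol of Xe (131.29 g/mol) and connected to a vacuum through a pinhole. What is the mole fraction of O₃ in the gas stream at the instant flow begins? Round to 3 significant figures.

0.426

Effusion rate of each component ∝ n_i/√M_i (partial pressure × 1/√M).
Mole fraction of O₃ in the effusate = (n_O₃/√M_O₃) / (n_O₃/√M_O₃ + n_Xe/√M_Xe)
= (1.27/√48.00) / (1.27/√48.00 + 2.83/√131.29) = 0.1833/(0.1833 + 0.2470) = 0.426.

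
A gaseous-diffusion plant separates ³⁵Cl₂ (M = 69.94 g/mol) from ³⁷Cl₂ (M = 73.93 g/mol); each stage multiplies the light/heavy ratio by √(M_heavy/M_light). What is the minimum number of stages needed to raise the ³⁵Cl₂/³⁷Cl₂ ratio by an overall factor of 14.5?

Per stage α = (73.93/69.94)^(1/2) = 1.05705^0.5, giving ln α = 0.02774.
Need α^N ≥ 14.5 ⇒ N ≥ ln(14.5) / ln α = 2.674 / 0.02774 = 96.40.
Minimum whole number of stages: N = 97.

97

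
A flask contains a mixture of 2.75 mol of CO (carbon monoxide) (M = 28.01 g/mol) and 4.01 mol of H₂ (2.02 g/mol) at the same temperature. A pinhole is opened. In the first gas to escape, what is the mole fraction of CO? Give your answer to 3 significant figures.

Each component's effusion rate ∝ (its partial pressure)·(1/√M) ∝ n_i/√M_i.
So x_CO in the escaping gas = (n_CO/√M_CO) / Σ(n_i/√M_i)
= (2.75/√28.01) / (2.75/√28.01 + 4.01/√2.02) = 0.5196/(0.5196 + 2.821) = 0.156.

0.156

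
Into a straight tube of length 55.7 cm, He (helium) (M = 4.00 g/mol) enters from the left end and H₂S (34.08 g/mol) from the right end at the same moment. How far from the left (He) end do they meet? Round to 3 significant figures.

41.5 cm

Graham's law gives d_He/d_H₂S = rate_He/rate_H₂S = √(M_H₂S/M_He) = √(34.08/4.00) = 2.919.
With d_He + d_H₂S = 55.7 cm, d_H₂S = 55.7/(1 + 2.919) = 14.21 cm.
d_He = 55.7 − 14.21 = 41.5 cm.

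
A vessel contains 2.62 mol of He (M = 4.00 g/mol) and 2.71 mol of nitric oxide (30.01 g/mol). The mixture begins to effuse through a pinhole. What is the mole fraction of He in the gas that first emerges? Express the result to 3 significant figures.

0.726

Effusion rate of each component ∝ n_i/√M_i (partial pressure × 1/√M).
x_He(eff) = (n_He/√M_He) / (n_He/√M_He + n_NO/√M_NO)
= (2.62/√4.00) / (2.62/√4.00 + 2.71/√30.01) = 1.310/(1.310 + 0.4947) = 0.726.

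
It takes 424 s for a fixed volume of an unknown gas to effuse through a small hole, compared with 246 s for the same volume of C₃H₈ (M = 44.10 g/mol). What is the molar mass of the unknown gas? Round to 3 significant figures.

Graham's law gives t_X/t_C₃H₈ = √(M_X/M_C₃H₈).
424/246 = 1.724 = √(M_X/44.10)
M_X = 44.10 × 1.724² = 44.10 × 2.971 = 131 g/mol

131 g/mol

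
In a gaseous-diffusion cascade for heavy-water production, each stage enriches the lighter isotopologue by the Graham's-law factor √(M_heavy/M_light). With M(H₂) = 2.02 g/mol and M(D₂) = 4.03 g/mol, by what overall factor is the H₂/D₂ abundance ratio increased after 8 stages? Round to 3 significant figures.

The single-stage factor is √(M_heavy/M_light), so 8 stages give [√(4.03/2.02)]^8 = (4.03/2.02)^(8/2).
= 1.99505^4 = 15.8.

15.8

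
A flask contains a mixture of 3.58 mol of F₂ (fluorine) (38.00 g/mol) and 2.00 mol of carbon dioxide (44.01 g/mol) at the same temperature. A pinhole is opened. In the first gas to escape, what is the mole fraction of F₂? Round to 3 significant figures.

0.658

Each component's effusion rate ∝ (its partial pressure)·(1/√M) ∝ n_i/√M_i.
So x_F₂ in the escaping gas = (n_F₂/√M_F₂) / Σ(n_i/√M_i)
= (3.58/√38.00) / (3.58/√38.00 + 2.00/√44.01) = 0.5808/(0.5808 + 0.3015) = 0.658.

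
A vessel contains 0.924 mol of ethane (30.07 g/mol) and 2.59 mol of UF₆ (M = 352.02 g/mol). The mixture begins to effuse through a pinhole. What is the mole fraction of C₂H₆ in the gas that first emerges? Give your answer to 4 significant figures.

0.5497

Rate_i ∝ x_i/√M_i (Graham's law weighted by mole fraction), so the effusate composition follows n_i/√M_i.
So x_C₂H₆ in the escaping gas = (n_C₂H₆/√M_C₂H₆) / Σ(n_i/√M_i)
= (0.924/√30.07) / (0.924/√30.07 + 2.59/√352.02) = 0.1685/(0.1685 + 0.1380) = 0.5497.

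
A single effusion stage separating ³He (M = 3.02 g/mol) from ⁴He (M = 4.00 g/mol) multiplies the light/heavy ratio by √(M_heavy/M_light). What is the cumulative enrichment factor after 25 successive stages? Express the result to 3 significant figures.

Each stage multiplies the ratio by α = √(4.00/3.02), so after 25 stages the overall factor is α^25 = (4.00/3.02)^(25/2).
= 1.32450^(25/2) = 33.5.

33.5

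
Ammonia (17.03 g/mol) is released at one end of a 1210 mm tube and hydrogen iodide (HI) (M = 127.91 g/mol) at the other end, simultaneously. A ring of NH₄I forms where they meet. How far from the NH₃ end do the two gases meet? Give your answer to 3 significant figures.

887 mm

Distances travelled in equal time are proportional to diffusion rates, so d_NH₃/d_HI = √(M_HI/M_NH₃) = √(127.91/17.03) = 2.741.
With d_NH₃ + d_HI = 1210 mm, d_HI = 1210/(1 + 2.741) = 323.5 mm.
d_NH₃ = 1210 − 323.5 = 887 mm.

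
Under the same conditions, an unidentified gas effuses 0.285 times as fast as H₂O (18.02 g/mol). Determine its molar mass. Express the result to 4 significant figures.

221.9 g/mol

Using Graham's law: rate_X/rate_H₂O = √(M_H₂O/M_X).
0.285 = √(18.02/M_X)
M_X = 18.02 / 0.285² = 18.02 / 0.08122 = 221.9 g/mol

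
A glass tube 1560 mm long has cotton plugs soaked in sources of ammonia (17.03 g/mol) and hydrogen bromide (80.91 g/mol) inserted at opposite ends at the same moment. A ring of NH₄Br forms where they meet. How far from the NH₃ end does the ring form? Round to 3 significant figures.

1070 mm

The fronts meet when d_NH₃ + d_HBr = L with d_NH₃/d_HBr = √(M_HBr/M_NH₃) (Graham's law). Here √(M_HBr/M_NH₃) = √(80.91/17.03) = 2.180.
With d_NH₃ + d_HBr = 1560 mm, d_HBr = 1560/(1 + 2.180) = 490.6 mm.
d_NH₃ = 1560 − 490.6 = 1070 mm.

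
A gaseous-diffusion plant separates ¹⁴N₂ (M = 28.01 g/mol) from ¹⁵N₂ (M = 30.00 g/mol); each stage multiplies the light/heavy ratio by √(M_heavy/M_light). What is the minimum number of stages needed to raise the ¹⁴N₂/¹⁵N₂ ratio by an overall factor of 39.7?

Single-stage factor α = √(30.00/28.01), so ln α = ½ ln(1.07105) = 0.03432.
Need α^N ≥ 39.7 ⇒ N ≥ ln(39.7) / ln α = 3.681 / 0.03432 = 107.27.
So at least 108 stages are needed.

108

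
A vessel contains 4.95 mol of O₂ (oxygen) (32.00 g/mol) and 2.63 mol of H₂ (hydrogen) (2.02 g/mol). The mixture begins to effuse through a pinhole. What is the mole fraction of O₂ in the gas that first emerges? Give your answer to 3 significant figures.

0.321

Effusion rate of each component ∝ n_i/√M_i (partial pressure × 1/√M).
Mole fraction of O₂ in the effusate = (n_O₂/√M_O₂) / (n_O₂/√M_O₂ + n_H₂/√M_H₂)
= (4.95/√32.00) / (4.95/√32.00 + 2.63/√2.02) = 0.8750/(0.8750 + 1.850) = 0.321.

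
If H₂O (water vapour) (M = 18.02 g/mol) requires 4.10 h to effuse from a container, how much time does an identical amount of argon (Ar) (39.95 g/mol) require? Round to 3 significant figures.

Graham's law gives t_Ar/t_H₂O = √(M_Ar/M_H₂O) = √(39.95/18.02) = √2.217 = 1.489.
So the time for Ar is 4.10 × 1.489 = 6.10 h.

6.10 h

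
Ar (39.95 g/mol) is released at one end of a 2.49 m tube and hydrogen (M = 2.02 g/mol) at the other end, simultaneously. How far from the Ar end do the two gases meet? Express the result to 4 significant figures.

In equal time, each gas travels a distance ∝ its rate ∝ 1/√M, so d_Ar/d_H₂ = √(M_H₂/M_Ar) = √(2.02/39.95) = 0.2249.
With d_Ar + d_H₂ = 2.49 m, d_H₂ = 2.49/(1 + 0.2249) = 2.033 m.
d_Ar = 2.49 − 2.033 = 0.4571 m.

0.4571 m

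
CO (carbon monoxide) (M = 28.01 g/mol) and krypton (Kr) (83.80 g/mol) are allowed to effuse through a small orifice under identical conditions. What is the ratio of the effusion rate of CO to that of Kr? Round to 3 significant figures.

Since effusion rate ∝ 1/√M, rate_CO/rate_Kr = √(M_Kr/M_CO) = √(83.80/28.01) = √2.992 = 1.73.

1.73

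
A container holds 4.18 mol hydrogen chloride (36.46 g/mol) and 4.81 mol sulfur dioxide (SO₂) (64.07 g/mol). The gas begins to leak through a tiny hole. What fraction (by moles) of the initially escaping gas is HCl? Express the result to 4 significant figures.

0.5353

Rate_i ∝ x_i/√M_i (Graham's law weighted by mole fraction), so the effusate composition follows n_i/√M_i.
Mole fraction of HCl in the effusate = (n_HCl/√M_HCl) / (n_HCl/√M_HCl + n_SO₂/√M_SO₂)
= (4.18/√36.46) / (4.18/√36.46 + 4.81/√64.07) = 0.6923/(0.6923 + 0.6009) = 0.5353.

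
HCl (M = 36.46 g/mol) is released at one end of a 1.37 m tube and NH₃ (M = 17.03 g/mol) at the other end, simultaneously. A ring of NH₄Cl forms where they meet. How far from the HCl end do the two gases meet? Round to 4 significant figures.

0.5562 m

Distances travelled in equal time are proportional to diffusion rates, so d_HCl/d_NH₃ = √(M_NH₃/M_HCl) = √(17.03/36.46) = 0.6834.
With d_HCl + d_NH₃ = 1.37 m, d_NH₃ = 1.37/(1 + 0.6834) = 0.8138 m.
d_HCl = 1.37 − 0.8138 = 0.5562 m.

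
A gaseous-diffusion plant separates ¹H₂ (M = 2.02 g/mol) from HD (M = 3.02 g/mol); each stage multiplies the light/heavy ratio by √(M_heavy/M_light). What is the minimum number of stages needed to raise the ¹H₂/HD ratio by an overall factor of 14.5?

Per stage α = (3.02/2.02)^(1/2) = 1.49505^0.5, giving ln α = 0.2011.
Need α^N ≥ 14.5 ⇒ N ≥ ln(14.5) / ln α = 2.674 / 0.2011 = 13.30.
Minimum whole number of stages: N = 14.

14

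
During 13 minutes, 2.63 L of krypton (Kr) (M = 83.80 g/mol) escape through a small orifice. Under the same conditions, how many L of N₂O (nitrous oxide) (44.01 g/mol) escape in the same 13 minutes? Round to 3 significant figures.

3.63 L

Since effusion rate ∝ 1/√M, rate_N₂O/rate_Kr = √(M_Kr/M_N₂O) = √(83.80/44.01) = √1.904 = 1.380.
So the volume for N₂O is 2.63 × 1.380 = 3.63 L.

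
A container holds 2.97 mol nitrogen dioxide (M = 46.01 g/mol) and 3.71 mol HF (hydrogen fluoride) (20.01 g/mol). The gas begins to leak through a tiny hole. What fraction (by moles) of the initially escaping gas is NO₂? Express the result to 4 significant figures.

Each component's effusion rate ∝ (its partial pressure)·(1/√M) ∝ n_i/√M_i.
So x_NO₂ in the escaping gas = (n_NO₂/√M_NO₂) / Σ(n_i/√M_i)
= (2.97/√46.01) / (2.97/√46.01 + 3.71/√20.01) = 0.4379/(0.4379 + 0.8294) = 0.3455.

0.3455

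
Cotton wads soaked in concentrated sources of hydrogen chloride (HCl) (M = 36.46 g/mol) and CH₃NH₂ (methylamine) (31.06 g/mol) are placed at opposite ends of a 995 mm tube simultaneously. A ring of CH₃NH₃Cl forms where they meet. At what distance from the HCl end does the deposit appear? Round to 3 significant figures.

478 mm

Graham's law gives d_HCl/d_CH₃NH₂ = rate_HCl/rate_CH₃NH₂ = √(M_CH₃NH₂/M_HCl) = √(31.06/36.46) = 0.9230.
With d_HCl + d_CH₃NH₂ = 995 mm, d_CH₃NH₂ = 995/(1 + 0.9230) = 517.4 mm.
d_HCl = 995 − 517.4 = 478 mm.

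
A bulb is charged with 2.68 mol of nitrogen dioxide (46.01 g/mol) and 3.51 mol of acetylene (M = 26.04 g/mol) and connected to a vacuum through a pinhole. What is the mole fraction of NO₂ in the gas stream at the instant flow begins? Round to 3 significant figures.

0.365

Rate_i ∝ x_i/√M_i (Graham's law weighted by mole fraction), so the effusate composition follows n_i/√M_i.
x_NO₂(eff) = (n_NO₂/√M_NO₂) / (n_NO₂/√M_NO₂ + n_C₂H₂/√M_C₂H₂)
= (2.68/√46.01) / (2.68/√46.01 + 3.51/√26.04) = 0.3951/(0.3951 + 0.6878) = 0.365.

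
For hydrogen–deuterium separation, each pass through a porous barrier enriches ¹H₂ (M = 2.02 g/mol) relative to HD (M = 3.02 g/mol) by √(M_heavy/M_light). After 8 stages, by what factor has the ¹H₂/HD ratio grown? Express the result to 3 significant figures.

5.00

After 8 stages the ratio has grown by (√(3.02/2.02))^8 = (3.02/2.02)^(8/2).
= 1.49505^4 = 5.00.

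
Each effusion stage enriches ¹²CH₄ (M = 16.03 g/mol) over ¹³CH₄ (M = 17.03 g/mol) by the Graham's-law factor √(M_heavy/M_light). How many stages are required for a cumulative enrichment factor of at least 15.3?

Per stage α = (17.03/16.03)^(1/2) = 1.06238^0.5, giving ln α = 0.03026.
Need α^N ≥ 15.3 ⇒ N ≥ ln(15.3) / ln α = 2.728 / 0.03026 = 90.16.
Minimum whole number of stages: N = 91.

91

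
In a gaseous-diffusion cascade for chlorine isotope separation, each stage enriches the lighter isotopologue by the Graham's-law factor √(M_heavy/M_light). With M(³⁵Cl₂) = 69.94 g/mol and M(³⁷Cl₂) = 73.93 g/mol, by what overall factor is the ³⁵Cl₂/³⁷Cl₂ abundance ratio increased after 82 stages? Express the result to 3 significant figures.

Each stage multiplies the ratio by α = √(73.93/69.94), so after 82 stages the overall factor is α^82 = (73.93/69.94)^(82/2).
= 1.05705^41 = 9.73.

9.73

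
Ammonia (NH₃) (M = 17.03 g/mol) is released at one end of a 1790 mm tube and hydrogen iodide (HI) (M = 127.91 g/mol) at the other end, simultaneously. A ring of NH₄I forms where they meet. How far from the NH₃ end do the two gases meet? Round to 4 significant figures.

Distances travelled in equal time are proportional to diffusion rates, so d_NH₃/d_HI = √(M_HI/M_NH₃) = √(127.91/17.03) = 2.741.
With d_NH₃ + d_HI = 1790 mm, d_HI = 1790/(1 + 2.741) = 478.5 mm.
d_NH₃ = 1790 − 478.5 = 1311 mm.

1311 mm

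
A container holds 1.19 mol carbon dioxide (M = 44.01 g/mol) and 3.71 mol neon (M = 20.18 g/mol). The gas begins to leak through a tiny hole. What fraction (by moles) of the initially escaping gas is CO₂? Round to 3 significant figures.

0.178

Rate_i ∝ x_i/√M_i (Graham's law weighted by mole fraction), so the effusate composition follows n_i/√M_i.
So x_CO₂ in the escaping gas = (n_CO₂/√M_CO₂) / Σ(n_i/√M_i)
= (1.19/√44.01) / (1.19/√44.01 + 3.71/√20.18) = 0.1794/(0.1794 + 0.8259) = 0.178.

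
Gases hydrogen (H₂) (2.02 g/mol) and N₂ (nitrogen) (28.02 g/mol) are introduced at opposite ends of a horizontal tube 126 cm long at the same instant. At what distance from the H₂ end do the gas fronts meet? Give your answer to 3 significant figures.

99.3 cm

In equal time, each gas travels a distance ∝ its rate ∝ 1/√M, so d_H₂/d_N₂ = √(M_N₂/M_H₂) = √(28.02/2.02) = 3.724.
With d_H₂ + d_N₂ = 126 cm, d_N₂ = 126/(1 + 3.724) = 26.67 cm.
d_H₂ = 126 − 26.67 = 99.3 cm.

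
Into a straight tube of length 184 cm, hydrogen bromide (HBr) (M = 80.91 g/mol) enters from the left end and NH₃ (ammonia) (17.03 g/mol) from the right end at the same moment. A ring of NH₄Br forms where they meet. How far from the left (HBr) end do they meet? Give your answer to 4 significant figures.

Distances travelled in equal time are proportional to diffusion rates, so d_HBr/d_NH₃ = √(M_NH₃/M_HBr) = √(17.03/80.91) = 0.4588.
With d_HBr + d_NH₃ = 184 cm, d_NH₃ = 184/(1 + 0.4588) = 126.1 cm.
d_HBr = 184 − 126.1 = 57.87 cm.

57.87 cm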